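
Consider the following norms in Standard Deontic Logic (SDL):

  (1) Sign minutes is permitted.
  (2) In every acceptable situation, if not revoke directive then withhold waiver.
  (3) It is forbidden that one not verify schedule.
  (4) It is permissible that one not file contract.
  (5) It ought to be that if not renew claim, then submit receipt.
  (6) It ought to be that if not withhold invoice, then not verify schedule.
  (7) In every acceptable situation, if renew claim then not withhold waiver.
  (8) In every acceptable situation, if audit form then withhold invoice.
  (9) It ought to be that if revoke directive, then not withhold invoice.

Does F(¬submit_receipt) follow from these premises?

Premise 3 is F(¬verify_schedule), i.e. O(verify_schedule).
The contrapositive of premise 6 (O(¬withhold_invoice → ¬verify_schedule)) is O(verify_schedule → withhold_invoice), and O(verify_schedule) is already established, so O(withhold_invoice).
Premise 9, O(revoke_directive → ¬withhold_invoice), contraposes to O(withhold_invoice → ¬revoke_directive); with O(withhold_invoice) we get O(¬revoke_directive).
Premise 2 is O(¬revoke_directive → withhold_waiver); since O(¬revoke_directive), deontic closure gives O(withhold_waiver).
Premise 7 is O(renew_claim → ¬withhold_waiver); contrapositively O(withhold_waiver → ¬renew_claim). Since O(withhold_waiver) holds, K gives O(¬renew_claim).
From O(¬renew_claim) and premise 5, O(¬renew_claim → submit_receipt), we obtain O(submit_receipt).
Premises 1, 4, 8 do not contribute to this derivation.
So O(submit_receipt) holds, i.e. F(¬submit_receipt). The claim follows.

Yes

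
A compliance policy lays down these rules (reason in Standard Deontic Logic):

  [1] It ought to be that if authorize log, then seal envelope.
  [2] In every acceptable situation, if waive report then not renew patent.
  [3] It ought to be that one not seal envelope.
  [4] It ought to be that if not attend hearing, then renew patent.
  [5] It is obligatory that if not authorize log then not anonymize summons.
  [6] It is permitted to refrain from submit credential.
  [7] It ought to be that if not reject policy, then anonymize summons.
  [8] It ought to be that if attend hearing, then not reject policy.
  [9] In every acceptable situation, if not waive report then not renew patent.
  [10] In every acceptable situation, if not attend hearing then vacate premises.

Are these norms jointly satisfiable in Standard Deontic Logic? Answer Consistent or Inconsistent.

By case analysis on ¬waive_report: premise 9 gives O(¬waive_report → ¬renew_patent) and premise 2 gives O(waive_report → ¬renew_patent), so O(¬renew_patent) either way.
Premise 4, O(¬attend_hearing → renew_patent), contraposes to O(¬renew_patent → attend_hearing); with O(¬renew_patent) we get O(attend_hearing).
Applying K to premise 8 (O(attend_hearing → ¬reject_policy)) and O(attend_hearing) yields O(¬reject_policy).
Premise 7 is O(¬reject_policy → anonymize_summons); since O(¬reject_policy), deontic closure gives O(anonymize_summons).
Premise 5 is O(¬authorize_log → ¬anonymize_summons); contrapositively O(anonymize_summons → authorize_log). Since O(anonymize_summons) holds, K gives O(authorize_log).
From O(authorize_log) and premise 1, O(authorize_log → seal_envelope), we obtain O(seal_envelope).
But premise 3 directly asserts O(¬seal_envelope).
We now have both O(seal_envelope) and O(¬seal_envelope) — seal_envelope is simultaneously obligatory and forbidden, violating the D-axiom.

Inconsistent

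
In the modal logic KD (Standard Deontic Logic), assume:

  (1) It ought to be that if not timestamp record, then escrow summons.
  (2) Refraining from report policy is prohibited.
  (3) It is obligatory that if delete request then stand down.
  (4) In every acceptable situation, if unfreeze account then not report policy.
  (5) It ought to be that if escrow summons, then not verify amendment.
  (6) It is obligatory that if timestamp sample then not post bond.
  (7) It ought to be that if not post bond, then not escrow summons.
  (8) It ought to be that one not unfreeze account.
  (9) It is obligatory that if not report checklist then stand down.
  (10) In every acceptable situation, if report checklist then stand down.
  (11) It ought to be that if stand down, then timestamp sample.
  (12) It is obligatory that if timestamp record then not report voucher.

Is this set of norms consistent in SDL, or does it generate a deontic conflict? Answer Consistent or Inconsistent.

Premise 4 is O(unfreeze_account → ¬report_policy), but O(unfreeze_account) is not derivable from the premises, so it does not yield O(¬report_policy).
So O(¬report_policy) is not derivable, and the apparent clash with O(report_policy) does not arise.
A world satisfying every obligation exists (e.g. delete_request=false, escrow_summons=false, post_bond=false, report_checklist=false, report_policy=true, report_voucher=false, stand_down=true, timestamp_record=true, timestamp_sample=true, unfreeze_account=false, verify_amendment=false); no atom is both obligatory and forbidden, so the set is consistent.

Consistent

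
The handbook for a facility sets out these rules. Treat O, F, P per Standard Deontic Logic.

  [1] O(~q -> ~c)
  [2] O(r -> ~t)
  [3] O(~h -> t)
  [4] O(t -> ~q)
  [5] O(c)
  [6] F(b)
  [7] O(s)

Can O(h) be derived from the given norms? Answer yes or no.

From premise 5 we have O(c).
The contrapositive of premise 1 (O(~q -> ~c)) is O(c -> q), and O(c) is already established, so O(q).
The contrapositive of premise 4 (O(t -> ~q)) is O(q -> ~t), and O(q) is already established, so O(~t).
Premise 3, O(~h -> t), contraposes to O(~t -> h); with O(~t) we get O(h).
Premises 2, 6, 7 do not contribute to this derivation.
So O(h) follows.

Yes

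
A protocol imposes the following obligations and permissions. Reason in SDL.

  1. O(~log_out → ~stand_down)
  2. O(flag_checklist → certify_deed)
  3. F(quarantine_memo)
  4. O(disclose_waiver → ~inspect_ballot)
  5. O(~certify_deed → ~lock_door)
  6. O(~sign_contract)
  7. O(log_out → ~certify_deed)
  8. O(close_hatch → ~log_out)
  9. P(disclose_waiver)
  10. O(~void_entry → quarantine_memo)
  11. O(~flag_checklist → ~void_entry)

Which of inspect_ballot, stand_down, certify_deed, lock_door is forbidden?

stand_down

Premise 3 is F(quarantine_memo), i.e. O(~quarantine_memo).
Premise 10 is O(~void_entry → quarantine_memo); contrapositively O(~quarantine_memo → void_entry). Since O(~quarantine_memo) holds, K gives O(void_entry).
Premise 11 is O(~flag_checklist → ~void_entry); contrapositively O(void_entry → flag_checklist). Since O(void_entry) holds, K gives O(flag_checklist).
Applying K to premise 2 (O(flag_checklist → certify_deed)) and O(flag_checklist) yields O(certify_deed).
Premise 7, O(log_out → ~certify_deed), contraposes to O(certify_deed → ~log_out); with O(certify_deed) we get O(~log_out).
Premise 1 is O(~log_out → ~stand_down); since O(~log_out), deontic closure gives O(~stand_down).
So O(~stand_down) holds, i.e. stand_down is forbidden. None of the other listed options is forbidden under the premises.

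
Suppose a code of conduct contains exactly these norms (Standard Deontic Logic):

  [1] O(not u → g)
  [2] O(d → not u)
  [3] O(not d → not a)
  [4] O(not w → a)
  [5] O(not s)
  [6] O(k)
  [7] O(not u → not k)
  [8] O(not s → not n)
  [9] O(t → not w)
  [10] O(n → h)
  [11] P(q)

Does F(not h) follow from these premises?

Premise 10 is O(n → h), but O(n) is not derivable from the premises, so it does not yield O(h).
No other premise forces O(h). An ideal world satisfying every premise can still have not h true, so F(not h) is not derivable.

No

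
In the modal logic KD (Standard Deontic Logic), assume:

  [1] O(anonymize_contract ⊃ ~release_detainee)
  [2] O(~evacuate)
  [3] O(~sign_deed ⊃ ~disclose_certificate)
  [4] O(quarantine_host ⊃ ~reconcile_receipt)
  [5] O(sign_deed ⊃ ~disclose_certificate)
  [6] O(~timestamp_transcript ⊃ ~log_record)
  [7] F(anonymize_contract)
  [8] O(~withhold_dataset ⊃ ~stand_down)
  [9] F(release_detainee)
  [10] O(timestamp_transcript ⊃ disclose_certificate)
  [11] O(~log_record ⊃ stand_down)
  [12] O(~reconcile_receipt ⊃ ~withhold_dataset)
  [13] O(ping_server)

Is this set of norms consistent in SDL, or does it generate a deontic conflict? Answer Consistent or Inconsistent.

Consistent

Premise 1 is O(anonymize_contract ⊃ ~release_detainee); even if O(~release_detainee) held, inferring O(anonymize_contract) would be affirming the consequent — invalid.
So O(anonymize_contract) is not derivable, and the apparent clash with O(~anonymize_contract) does not arise.
A world satisfying every obligation exists (e.g. anonymize_contract=false, disclose_certificate=false, evacuate=false, log_record=false, ping_server=true, quarantine_host=false, reconcile_receipt=true, release_detainee=false, sign_deed=false, stand_down=true, timestamp_transcript=false, withhold_dataset=true); no atom is both obligatory and forbidden, so the set is consistent.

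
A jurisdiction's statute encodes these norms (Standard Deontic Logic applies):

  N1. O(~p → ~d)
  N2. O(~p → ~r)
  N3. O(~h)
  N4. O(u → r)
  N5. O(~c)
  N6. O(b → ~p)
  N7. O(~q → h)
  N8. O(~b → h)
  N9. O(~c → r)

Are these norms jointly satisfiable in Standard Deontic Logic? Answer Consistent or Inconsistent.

Premise 5 states O(~c) outright.
From O(~c) and premise 9, O(~c → r), we obtain O(r).
The contrapositive of premise 2 (O(~p → ~r)) is O(r → p), and O(r) is already established, so O(p).
Premise 6, O(b → ~p), contraposes to O(p → ~b); with O(p) we get O(~b).
From O(~b) and premise 8, O(~b → h), we obtain O(h).
But premise 3 directly asserts O(~h).
We now have both O(h) and O(~h) — h is simultaneously obligatory and forbidden, violating the D-axiom.

Inconsistent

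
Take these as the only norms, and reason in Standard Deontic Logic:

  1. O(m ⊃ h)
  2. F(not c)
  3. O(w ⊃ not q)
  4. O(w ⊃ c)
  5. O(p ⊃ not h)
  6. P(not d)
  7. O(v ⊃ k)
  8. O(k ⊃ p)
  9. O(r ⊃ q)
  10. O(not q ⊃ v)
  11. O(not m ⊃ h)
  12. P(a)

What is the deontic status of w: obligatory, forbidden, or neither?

Forbidden

By case analysis on m: premise 1 gives O(m ⊃ h) and premise 11 gives O(not m ⊃ h), so O(h) either way.
Premise 5, O(p ⊃ not h), contraposes to O(h ⊃ not p); with O(h) we get O(not p).
Premise 8, O(k ⊃ p), contraposes to O(not p ⊃ not k); with O(not p) we get O(not k).
The contrapositive of premise 7 (O(v ⊃ k)) is O(not k ⊃ not v), and O(not k) is already established, so O(not v).
Premise 10 is O(not q ⊃ v); contrapositively O(not v ⊃ q). Since O(not v) holds, K gives O(q).
The contrapositive of premise 3 (O(w ⊃ not q)) is O(q ⊃ not w), and O(q) is already established, so O(not w).
Premises 2, 4, 6, 9, 12 do not contribute to this derivation.
Thus O(not w), which is F(w): w is forbidden.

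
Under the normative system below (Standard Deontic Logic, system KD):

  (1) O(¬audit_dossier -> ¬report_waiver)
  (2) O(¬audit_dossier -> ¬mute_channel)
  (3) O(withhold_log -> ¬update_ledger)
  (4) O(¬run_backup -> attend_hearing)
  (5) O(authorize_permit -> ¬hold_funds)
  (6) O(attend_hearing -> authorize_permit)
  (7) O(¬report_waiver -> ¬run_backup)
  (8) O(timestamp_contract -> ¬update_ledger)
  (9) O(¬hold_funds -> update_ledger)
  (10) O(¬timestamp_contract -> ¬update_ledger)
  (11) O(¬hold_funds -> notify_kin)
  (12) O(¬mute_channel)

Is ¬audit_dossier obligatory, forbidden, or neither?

Forbidden

Premises 10 and 8 are O(¬timestamp_contract -> ¬update_ledger) and O(timestamp_contract -> ¬update_ledger); every ideal world satisfies ¬timestamp_contract or timestamp_contract, so in either case ¬update_ledger holds — hence O(¬update_ledger).
Premise 9 is O(¬hold_funds -> update_ledger); contrapositively O(¬update_ledger -> hold_funds). Since O(¬update_ledger) holds, K gives O(hold_funds).
Premise 5 is O(authorize_permit -> ¬hold_funds); contrapositively O(hold_funds -> ¬authorize_permit). Since O(hold_funds) holds, K gives O(¬authorize_permit).
Premise 6, O(attend_hearing -> authorize_permit), contraposes to O(¬authorize_permit -> ¬attend_hearing); with O(¬authorize_permit) we get O(¬attend_hearing).
Premise 4, O(¬run_backup -> attend_hearing), contraposes to O(¬attend_hearing -> run_backup); with O(¬attend_hearing) we get O(run_backup).
The contrapositive of premise 7 (O(¬report_waiver -> ¬run_backup)) is O(run_backup -> report_waiver), and O(run_backup) is already established, so O(report_waiver).
Premise 1 is O(¬audit_dossier -> ¬report_waiver); contrapositively O(report_waiver -> audit_dossier). Since O(report_waiver) holds, K gives O(audit_dossier).
Premises 2, 3, 11, 12 do not contribute to this derivation.
Thus O(audit_dossier), which is F(¬audit_dossier): ¬audit_dossier is forbidden.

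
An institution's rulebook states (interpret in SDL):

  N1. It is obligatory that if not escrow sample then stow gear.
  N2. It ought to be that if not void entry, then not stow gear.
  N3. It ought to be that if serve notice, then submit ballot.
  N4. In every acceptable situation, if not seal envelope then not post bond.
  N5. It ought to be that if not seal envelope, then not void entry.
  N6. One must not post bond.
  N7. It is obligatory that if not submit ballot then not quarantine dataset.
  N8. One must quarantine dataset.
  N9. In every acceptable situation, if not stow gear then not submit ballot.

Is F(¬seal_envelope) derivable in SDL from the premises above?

Premise 8 states O(quarantine_dataset) outright.
The contrapositive of premise 7 (O(¬submit_ballot → ¬quarantine_dataset)) is O(quarantine_dataset → submit_ballot), and O(quarantine_dataset) is already established, so O(submit_ballot).
The contrapositive of premise 9 (O(¬stow_gear → ¬submit_ballot)) is O(submit_ballot → stow_gear), and O(submit_ballot) is already established, so O(stow_gear).
Premise 2, O(¬void_entry → ¬stow_gear), contraposes to O(stow_gear → void_entry); with O(stow_gear) we get O(void_entry).
The contrapositive of premise 5 (O(¬seal_envelope → ¬void_entry)) is O(void_entry → seal_envelope), and O(void_entry) is already established, so O(seal_envelope).
Premises 1, 3, 4, 6 do not contribute to this derivation.
So O(seal_envelope) holds, i.e. F(¬seal_envelope). The claim follows.

Yes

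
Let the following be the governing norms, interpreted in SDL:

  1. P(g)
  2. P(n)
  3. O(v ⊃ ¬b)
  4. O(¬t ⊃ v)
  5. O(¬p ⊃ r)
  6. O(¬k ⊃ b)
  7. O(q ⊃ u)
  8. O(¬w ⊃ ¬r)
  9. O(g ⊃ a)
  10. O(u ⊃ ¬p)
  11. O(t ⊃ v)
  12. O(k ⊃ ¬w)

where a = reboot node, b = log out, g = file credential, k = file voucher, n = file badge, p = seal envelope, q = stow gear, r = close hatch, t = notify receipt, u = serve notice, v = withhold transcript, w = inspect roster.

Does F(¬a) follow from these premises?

No

Premise 9 is O(g ⊃ a), but O(g) is not derivable from the premises (the permission P(g) asserts only ¬O(¬g), not O(g)), so it does not yield O(a).
No other premise forces O(a). An ideal world satisfying every premise can still have ¬a true, so F(¬a) is not derivable.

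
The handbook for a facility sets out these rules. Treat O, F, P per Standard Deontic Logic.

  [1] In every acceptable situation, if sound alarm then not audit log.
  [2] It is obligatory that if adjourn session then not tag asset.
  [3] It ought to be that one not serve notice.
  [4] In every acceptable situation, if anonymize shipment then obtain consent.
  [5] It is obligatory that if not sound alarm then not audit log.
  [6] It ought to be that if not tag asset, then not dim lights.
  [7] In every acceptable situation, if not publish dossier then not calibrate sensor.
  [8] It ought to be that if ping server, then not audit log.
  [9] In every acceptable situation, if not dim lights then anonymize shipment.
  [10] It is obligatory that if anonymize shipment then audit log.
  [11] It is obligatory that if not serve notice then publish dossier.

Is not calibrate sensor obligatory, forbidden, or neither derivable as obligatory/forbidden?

Neither

Premise 7 is O(¬publish_dossier → ¬calibrate_sensor), but O(¬publish_dossier) is not derivable from the premises, so it does not yield O(¬calibrate_sensor).
No premise or chain of K-axiom applications forces O(¬calibrate_sensor), and none forces O(calibrate_sensor). So ¬calibrate_sensor is neither obligatory nor forbidden under these norms.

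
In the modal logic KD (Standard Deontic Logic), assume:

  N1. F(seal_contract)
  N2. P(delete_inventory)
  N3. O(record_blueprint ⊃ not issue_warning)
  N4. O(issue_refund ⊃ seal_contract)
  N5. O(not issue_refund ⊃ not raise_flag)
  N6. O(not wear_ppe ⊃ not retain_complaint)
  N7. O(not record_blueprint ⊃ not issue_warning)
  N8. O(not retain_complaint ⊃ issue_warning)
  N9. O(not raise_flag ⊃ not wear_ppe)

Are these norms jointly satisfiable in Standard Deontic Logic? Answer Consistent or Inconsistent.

By case analysis on record_blueprint: premise 3 gives O(record_blueprint ⊃ not issue_warning) and premise 7 gives O(not record_blueprint ⊃ not issue_warning), so O(not issue_warning) either way.
The contrapositive of premise 8 (O(not retain_complaint ⊃ issue_warning)) is O(not issue_warning ⊃ retain_complaint), and O(not issue_warning) is already established, so O(retain_complaint).
Premise 6 is O(not wear_ppe ⊃ not retain_complaint); contrapositively O(retain_complaint ⊃ wear_ppe). Since O(retain_complaint) holds, K gives O(wear_ppe).
The contrapositive of premise 9 (O(not raise_flag ⊃ not wear_ppe)) is O(wear_ppe ⊃ raise_flag), and O(wear_ppe) is already established, so O(raise_flag).
The contrapositive of premise 5 (O(not issue_refund ⊃ not raise_flag)) is O(raise_flag ⊃ issue_refund), and O(raise_flag) is already established, so O(issue_refund).
From O(issue_refund) and premise 4, O(issue_refund ⊃ seal_contract), we obtain O(seal_contract).
But premise 1, F(seal_contract), means O(not seal_contract).
We now have both O(seal_contract) and O(not seal_contract) — seal_contract is simultaneously obligatory and forbidden, violating the D-axiom.

Inconsistent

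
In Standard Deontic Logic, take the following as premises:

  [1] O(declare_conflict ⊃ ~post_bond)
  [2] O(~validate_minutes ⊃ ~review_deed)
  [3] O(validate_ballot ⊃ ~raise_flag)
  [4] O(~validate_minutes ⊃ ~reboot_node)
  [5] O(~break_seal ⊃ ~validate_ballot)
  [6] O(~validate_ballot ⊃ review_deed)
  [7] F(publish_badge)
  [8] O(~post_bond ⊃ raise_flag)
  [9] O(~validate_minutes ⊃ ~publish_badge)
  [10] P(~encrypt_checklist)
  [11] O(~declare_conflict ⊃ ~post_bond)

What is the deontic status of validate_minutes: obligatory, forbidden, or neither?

Premises 1 and 11 cover both cases: O(declare_conflict ⊃ ~post_bond) and O(~declare_conflict ⊃ ~post_bond). Since declare_conflict ∨ ~declare_conflict is a tautology, O(~post_bond) follows.
Premise 8 is O(~post_bond ⊃ raise_flag); since O(~post_bond), deontic closure gives O(raise_flag).
Premise 3 is O(validate_ballot ⊃ ~raise_flag); contrapositively O(raise_flag ⊃ ~validate_ballot). Since O(raise_flag) holds, K gives O(~validate_ballot).
From O(~validate_ballot) and premise 6, O(~validate_ballot ⊃ review_deed), we obtain O(review_deed).
Premise 2 is O(~validate_minutes ⊃ ~review_deed); contrapositively O(review_deed ⊃ validate_minutes). Since O(review_deed) holds, K gives O(validate_minutes).
Premises 4, 5, 7, 9, 10 do not contribute to this derivation.
Hence validate_minutes is obligatory.

Obligatory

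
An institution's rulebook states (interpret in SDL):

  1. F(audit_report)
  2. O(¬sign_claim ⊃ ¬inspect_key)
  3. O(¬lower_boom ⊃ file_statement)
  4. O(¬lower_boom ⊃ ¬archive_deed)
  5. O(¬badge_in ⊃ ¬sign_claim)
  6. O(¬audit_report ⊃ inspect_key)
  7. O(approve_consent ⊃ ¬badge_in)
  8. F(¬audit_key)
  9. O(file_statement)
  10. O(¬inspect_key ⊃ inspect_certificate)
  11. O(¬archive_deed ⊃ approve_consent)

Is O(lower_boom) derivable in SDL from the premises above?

Yes

Premise 1 is F(audit_report), i.e. O(¬audit_report).
With premise 6, O(¬audit_report ⊃ inspect_key), the K-axiom yields O(inspect_key).
Premise 2, O(¬sign_claim ⊃ ¬inspect_key), contraposes to O(inspect_key ⊃ sign_claim); with O(inspect_key) we get O(sign_claim).
The contrapositive of premise 5 (O(¬badge_in ⊃ ¬sign_claim)) is O(sign_claim ⊃ badge_in), and O(sign_claim) is already established, so O(badge_in).
Premise 7, O(approve_consent ⊃ ¬badge_in), contraposes to O(badge_in ⊃ ¬approve_consent); with O(badge_in) we get O(¬approve_consent).
Premise 11, O(¬archive_deed ⊃ approve_consent), contraposes to O(¬approve_consent ⊃ archive_deed); with O(¬approve_consent) we get O(archive_deed).
Premise 4, O(¬lower_boom ⊃ ¬archive_deed), contraposes to O(archive_deed ⊃ lower_boom); with O(archive_deed) we get O(lower_boom).
Premises 3, 8, 9, 10 do not contribute to this derivation.
So O(lower_boom) follows.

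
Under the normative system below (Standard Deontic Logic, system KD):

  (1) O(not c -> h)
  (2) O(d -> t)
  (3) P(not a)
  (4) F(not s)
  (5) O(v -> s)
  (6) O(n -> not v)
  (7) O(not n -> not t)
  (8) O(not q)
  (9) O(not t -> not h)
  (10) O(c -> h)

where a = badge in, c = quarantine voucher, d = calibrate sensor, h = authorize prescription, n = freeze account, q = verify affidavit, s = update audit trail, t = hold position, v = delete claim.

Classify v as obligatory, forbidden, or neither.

Premises 10 and 1 are O(c -> h) and O(not c -> h); every ideal world satisfies c or not c, so in either case h holds — hence O(h).
Premise 9, O(not t -> not h), contraposes to O(h -> t); with O(h) we get O(t).
Premise 7 is O(not n -> not t); contrapositively O(t -> n). Since O(t) holds, K gives O(n).
Premise 6 is O(n -> not v); since O(n), deontic closure gives O(not v).
Premises 2, 3, 4, 5, 8 do not contribute to this derivation.
Thus O(not v), which is F(v): v is forbidden.

Forbidden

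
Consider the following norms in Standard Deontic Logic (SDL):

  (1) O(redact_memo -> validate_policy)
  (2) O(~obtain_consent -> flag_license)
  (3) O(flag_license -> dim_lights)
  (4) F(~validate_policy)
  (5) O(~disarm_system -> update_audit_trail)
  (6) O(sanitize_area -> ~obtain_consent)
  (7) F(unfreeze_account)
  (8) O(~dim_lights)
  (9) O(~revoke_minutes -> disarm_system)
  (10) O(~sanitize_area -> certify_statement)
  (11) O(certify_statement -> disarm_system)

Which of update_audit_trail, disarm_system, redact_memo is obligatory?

Premise 8 states O(~dim_lights) outright.
The contrapositive of premise 3 (O(flag_license -> dim_lights)) is O(~dim_lights -> ~flag_license), and O(~dim_lights) is already established, so O(~flag_license).
The contrapositive of premise 2 (O(~obtain_consent -> flag_license)) is O(~flag_license -> obtain_consent), and O(~flag_license) is already established, so O(obtain_consent).
Premise 6 is O(sanitize_area -> ~obtain_consent); contrapositively O(obtain_consent -> ~sanitize_area). Since O(obtain_consent) holds, K gives O(~sanitize_area).
Applying K to premise 10 (O(~sanitize_area -> certify_statement)) and O(~sanitize_area) yields O(certify_statement).
From O(certify_statement) and premise 11, O(certify_statement -> disarm_system), we obtain O(disarm_system).
So O(disarm_system) holds — disarm_system is obligatory. None of the other listed options is made obligatory by any chain of premises.

disarm_system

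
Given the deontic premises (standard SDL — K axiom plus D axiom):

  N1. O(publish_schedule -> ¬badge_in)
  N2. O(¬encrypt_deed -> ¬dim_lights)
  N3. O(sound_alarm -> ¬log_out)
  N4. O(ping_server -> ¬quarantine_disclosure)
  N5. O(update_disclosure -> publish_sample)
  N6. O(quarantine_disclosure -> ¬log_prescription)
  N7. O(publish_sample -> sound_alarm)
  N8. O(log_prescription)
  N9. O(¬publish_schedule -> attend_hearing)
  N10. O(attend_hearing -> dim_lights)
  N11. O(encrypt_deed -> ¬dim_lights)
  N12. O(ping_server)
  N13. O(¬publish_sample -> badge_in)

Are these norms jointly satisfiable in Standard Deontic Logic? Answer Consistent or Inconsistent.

Premise 6 is O(quarantine_disclosure -> ¬log_prescription), but O(quarantine_disclosure) is not derivable from the premises, so it does not yield O(¬log_prescription).
So O(¬log_prescription) is not derivable, and the apparent clash with O(log_prescription) does not arise.
A world satisfying every obligation exists (e.g. attend_hearing=false, badge_in=false, dim_lights=false, encrypt_deed=false, log_out=false, log_prescription=true, ping_server=true, publish_sample=true, publish_schedule=true, quarantine_disclosure=false, sound_alarm=true, update_disclosure=false); no atom is both obligatory and forbidden, so the set is consistent.

Consistent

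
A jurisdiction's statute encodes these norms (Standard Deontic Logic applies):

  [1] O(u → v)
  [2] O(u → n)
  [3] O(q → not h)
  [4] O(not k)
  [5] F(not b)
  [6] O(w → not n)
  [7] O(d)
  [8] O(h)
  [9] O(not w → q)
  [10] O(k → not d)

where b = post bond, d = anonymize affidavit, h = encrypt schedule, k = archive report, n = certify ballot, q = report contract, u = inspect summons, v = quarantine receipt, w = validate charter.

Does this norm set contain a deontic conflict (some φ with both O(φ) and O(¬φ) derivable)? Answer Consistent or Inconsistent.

Premise 10 is O(k → not d), but O(k) is not derivable from the premises, so it does not yield O(not d).
So O(not d) is not derivable, and the apparent clash with O(d) does not arise.
A world satisfying every obligation exists (e.g. b=true, d=true, h=true, k=false, n=false, q=false, u=false, v=false, w=true); no atom is both obligatory and forbidden, so the set is consistent.

Consistent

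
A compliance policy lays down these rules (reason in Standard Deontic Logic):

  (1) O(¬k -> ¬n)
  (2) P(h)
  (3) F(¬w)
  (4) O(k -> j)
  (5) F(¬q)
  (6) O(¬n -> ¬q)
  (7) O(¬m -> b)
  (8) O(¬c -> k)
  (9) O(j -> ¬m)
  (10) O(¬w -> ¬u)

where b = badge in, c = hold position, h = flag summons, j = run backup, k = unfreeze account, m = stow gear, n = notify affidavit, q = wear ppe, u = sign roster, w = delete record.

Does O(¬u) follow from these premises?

No

Premise 10 is O(¬w -> ¬u), but O(¬w) is not derivable from the premises, so it does not yield O(¬u).
No other premise forces O(¬u). An ideal world satisfying every premise can still have ¬u false, so O(¬u) is not derivable.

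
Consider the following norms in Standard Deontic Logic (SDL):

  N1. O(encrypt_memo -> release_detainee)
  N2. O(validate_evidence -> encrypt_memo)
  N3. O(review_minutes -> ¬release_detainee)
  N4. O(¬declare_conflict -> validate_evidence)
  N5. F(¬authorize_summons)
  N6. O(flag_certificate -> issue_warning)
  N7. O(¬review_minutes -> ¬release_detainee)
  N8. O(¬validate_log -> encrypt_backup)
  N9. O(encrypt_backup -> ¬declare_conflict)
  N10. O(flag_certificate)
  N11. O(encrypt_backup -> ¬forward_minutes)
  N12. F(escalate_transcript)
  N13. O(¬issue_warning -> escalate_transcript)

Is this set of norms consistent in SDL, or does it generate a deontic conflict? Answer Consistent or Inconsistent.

Premise 13 is O(¬issue_warning -> escalate_transcript), but O(¬issue_warning) is not derivable from the premises, so it does not yield O(escalate_transcript).
So O(escalate_transcript) is not derivable, and the apparent clash with O(¬escalate_transcript) does not arise.
A world satisfying every obligation exists (e.g. authorize_summons=true, declare_conflict=true, encrypt_backup=false, encrypt_memo=false, escalate_transcript=false, flag_certificate=true, forward_minutes=false, issue_warning=true, release_detainee=false, review_minutes=false, validate_evidence=false, validate_log=true); no atom is both obligatory and forbidden, so the set is consistent.

Consistent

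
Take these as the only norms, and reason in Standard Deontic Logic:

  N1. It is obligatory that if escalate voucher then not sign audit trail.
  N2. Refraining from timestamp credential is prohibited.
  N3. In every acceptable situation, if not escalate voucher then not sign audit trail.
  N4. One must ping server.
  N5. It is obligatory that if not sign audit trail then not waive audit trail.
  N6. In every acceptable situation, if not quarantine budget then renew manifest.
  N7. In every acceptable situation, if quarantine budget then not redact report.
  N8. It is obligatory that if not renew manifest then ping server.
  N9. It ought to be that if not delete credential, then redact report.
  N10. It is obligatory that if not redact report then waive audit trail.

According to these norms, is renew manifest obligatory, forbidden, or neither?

By case analysis on escalate_voucher: premise 1 gives O(escalate_voucher → ¬sign_audit_trail) and premise 3 gives O(¬escalate_voucher → ¬sign_audit_trail), so O(¬sign_audit_trail) either way.
Applying K to premise 5 (O(¬sign_audit_trail → ¬waive_audit_trail)) and O(¬sign_audit_trail) yields O(¬waive_audit_trail).
Premise 10 is O(¬redact_report → waive_audit_trail); contrapositively O(¬waive_audit_trail → redact_report). Since O(¬waive_audit_trail) holds, K gives O(redact_report).
Premise 7 is O(quarantine_budget → ¬redact_report); contrapositively O(redact_report → ¬quarantine_budget). Since O(redact_report) holds, K gives O(¬quarantine_budget).
With premise 6, O(¬quarantine_budget → renew_manifest), the K-axiom yields O(renew_manifest).
Premises 2, 4, 8, 9 do not contribute to this derivation.
Hence renew_manifest is obligatory.

Obligatory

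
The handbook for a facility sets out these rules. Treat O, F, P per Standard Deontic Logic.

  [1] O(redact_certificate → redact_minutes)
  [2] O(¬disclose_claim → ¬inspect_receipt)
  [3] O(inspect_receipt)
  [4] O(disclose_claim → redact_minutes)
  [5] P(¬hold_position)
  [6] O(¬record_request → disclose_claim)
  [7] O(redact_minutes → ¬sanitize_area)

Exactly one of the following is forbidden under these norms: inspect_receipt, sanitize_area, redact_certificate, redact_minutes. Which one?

From premise 3 we have O(inspect_receipt).
Premise 2, O(¬disclose_claim → ¬inspect_receipt), contraposes to O(inspect_receipt → disclose_claim); with O(inspect_receipt) we get O(disclose_claim).
With premise 4, O(disclose_claim → redact_minutes), the K-axiom yields O(redact_minutes).
Premise 7 is O(redact_minutes → ¬sanitize_area); since O(redact_minutes), deontic closure gives O(¬sanitize_area).
So O(¬sanitize_area) holds, i.e. sanitize_area is forbidden. None of the other listed options is forbidden under the premises.

sanitize_area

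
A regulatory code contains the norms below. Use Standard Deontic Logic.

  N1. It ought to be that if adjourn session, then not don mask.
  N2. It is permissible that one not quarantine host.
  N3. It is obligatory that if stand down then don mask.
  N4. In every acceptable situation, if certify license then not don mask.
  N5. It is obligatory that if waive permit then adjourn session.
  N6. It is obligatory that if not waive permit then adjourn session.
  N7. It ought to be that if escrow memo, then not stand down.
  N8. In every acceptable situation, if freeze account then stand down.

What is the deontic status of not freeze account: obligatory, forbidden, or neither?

Obligatory

Premises 5 and 6 are O(waive_permit → adjourn_session) and O(¬waive_permit → adjourn_session); every ideal world satisfies waive_permit or ¬waive_permit, so in either case adjourn_session holds — hence O(adjourn_session).
From O(adjourn_session) and premise 1, O(adjourn_session → ¬don_mask), we obtain O(¬don_mask).
Premise 3 is O(stand_down → don_mask); contrapositively O(¬don_mask → ¬stand_down). Since O(¬don_mask) holds, K gives O(¬stand_down).
Premise 8, O(freeze_account → stand_down), contraposes to O(¬stand_down → ¬freeze_account); with O(¬stand_down) we get O(¬freeze_account).
Premises 2, 4, 7 do not contribute to this derivation.
Hence ¬freeze_account is obligatory.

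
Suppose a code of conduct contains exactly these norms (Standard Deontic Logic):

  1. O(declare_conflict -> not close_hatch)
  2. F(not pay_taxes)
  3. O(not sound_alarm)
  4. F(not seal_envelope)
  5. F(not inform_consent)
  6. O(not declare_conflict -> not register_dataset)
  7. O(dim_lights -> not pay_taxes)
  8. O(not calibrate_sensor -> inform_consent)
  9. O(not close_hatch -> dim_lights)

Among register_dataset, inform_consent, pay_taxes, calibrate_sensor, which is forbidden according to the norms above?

Premise 2, F(not pay_taxes), is equivalent to O(pay_taxes).
Premise 7 is O(dim_lights -> not pay_taxes); contrapositively O(pay_taxes -> not dim_lights). Since O(pay_taxes) holds, K gives O(not dim_lights).
Premise 9, O(not close_hatch -> dim_lights), contraposes to O(not dim_lights -> close_hatch); with O(not dim_lights) we get O(close_hatch).
Premise 1 is O(declare_conflict -> not close_hatch); contrapositively O(close_hatch -> not declare_conflict). Since O(close_hatch) holds, K gives O(not declare_conflict).
With premise 6, O(not declare_conflict -> not register_dataset), the K-axiom yields O(not register_dataset).
So O(not register_dataset) holds, i.e. register_dataset is forbidden. None of the other listed options is forbidden under the premises.

register_dataset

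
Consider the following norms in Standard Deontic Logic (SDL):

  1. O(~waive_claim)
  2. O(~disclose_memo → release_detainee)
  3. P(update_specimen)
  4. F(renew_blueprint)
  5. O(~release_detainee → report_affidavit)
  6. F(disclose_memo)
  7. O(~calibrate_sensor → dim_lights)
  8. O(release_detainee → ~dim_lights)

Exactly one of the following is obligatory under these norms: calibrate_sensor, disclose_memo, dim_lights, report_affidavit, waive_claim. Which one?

calibrate_sensor

Premise 6, F(disclose_memo), is equivalent to O(~disclose_memo).
From O(~disclose_memo) and premise 2, O(~disclose_memo → release_detainee), we obtain O(release_detainee).
Premise 8 is O(release_detainee → ~dim_lights); since O(release_detainee), deontic closure gives O(~dim_lights).
Premise 7 is O(~calibrate_sensor → dim_lights); contrapositively O(~dim_lights → calibrate_sensor). Since O(~dim_lights) holds, K gives O(calibrate_sensor).
So O(calibrate_sensor) holds — calibrate_sensor is obligatory. None of the other listed options is made obligatory by any chain of premises.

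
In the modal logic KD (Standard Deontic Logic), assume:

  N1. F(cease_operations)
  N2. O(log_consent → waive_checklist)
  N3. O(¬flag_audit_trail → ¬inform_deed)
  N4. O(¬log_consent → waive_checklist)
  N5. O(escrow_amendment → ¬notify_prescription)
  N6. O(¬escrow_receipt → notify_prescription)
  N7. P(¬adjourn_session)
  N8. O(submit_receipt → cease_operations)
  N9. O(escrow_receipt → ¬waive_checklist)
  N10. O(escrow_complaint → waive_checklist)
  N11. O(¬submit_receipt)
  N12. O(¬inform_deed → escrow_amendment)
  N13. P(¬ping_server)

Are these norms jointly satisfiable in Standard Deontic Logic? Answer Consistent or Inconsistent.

Premise 8 is O(submit_receipt → cease_operations), but O(submit_receipt) is not derivable from the premises, so it does not yield O(cease_operations).
So O(cease_operations) is not derivable, and the apparent clash with O(¬cease_operations) does not arise.
A world satisfying every obligation exists (e.g. adjourn_session=false, cease_operations=false, escrow_amendment=false, escrow_complaint=false, escrow_receipt=false, flag_audit_trail=true, inform_deed=true, log_consent=false, notify_prescription=true, ping_server=false, submit_receipt=false, waive_checklist=true); no atom is both obligatory and forbidden, so the set is consistent.

Consistent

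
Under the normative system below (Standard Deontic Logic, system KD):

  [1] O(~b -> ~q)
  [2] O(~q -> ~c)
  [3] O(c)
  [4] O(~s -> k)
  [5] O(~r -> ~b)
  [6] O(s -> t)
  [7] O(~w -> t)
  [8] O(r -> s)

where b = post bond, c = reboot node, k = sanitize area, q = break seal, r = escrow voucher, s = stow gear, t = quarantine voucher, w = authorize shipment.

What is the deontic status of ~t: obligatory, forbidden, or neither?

Forbidden

From premise 3 we have O(c).
Premise 2 is O(~q -> ~c); contrapositively O(c -> q). Since O(c) holds, K gives O(q).
Premise 1 is O(~b -> ~q); contrapositively O(q -> b). Since O(q) holds, K gives O(b).
Premise 5, O(~r -> ~b), contraposes to O(b -> r); with O(b) we get O(r).
With premise 8, O(r -> s), the K-axiom yields O(s).
Applying K to premise 6 (O(s -> t)) and O(s) yields O(t).
Premises 4, 7 do not contribute to this derivation.
Thus O(t), which is F(~t): ~t is forbidden.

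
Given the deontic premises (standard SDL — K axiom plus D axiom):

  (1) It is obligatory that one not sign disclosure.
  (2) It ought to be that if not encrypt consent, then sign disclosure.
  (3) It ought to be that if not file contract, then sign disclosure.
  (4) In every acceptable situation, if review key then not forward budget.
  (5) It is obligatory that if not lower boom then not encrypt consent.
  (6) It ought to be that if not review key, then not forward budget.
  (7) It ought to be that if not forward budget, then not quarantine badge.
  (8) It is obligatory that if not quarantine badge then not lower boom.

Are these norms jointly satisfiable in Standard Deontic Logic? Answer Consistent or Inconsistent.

Inconsistent

Premises 6 and 4 cover both cases: O(¬review_key → ¬forward_budget) and O(review_key → ¬forward_budget). Since ¬review_key ∨ review_key is a tautology, O(¬forward_budget) follows.
Applying K to premise 7 (O(¬forward_budget → ¬quarantine_badge)) and O(¬forward_budget) yields O(¬quarantine_badge).
Applying K to premise 8 (O(¬quarantine_badge → ¬lower_boom)) and O(¬quarantine_badge) yields O(¬lower_boom).
With premise 5, O(¬lower_boom → ¬encrypt_consent), the K-axiom yields O(¬encrypt_consent).
Applying K to premise 2 (O(¬encrypt_consent → sign_disclosure)) and O(¬encrypt_consent) yields O(sign_disclosure).
But premise 1 directly asserts O(¬sign_disclosure).
We now have both O(sign_disclosure) and O(¬sign_disclosure) — sign_disclosure is simultaneously obligatory and forbidden, violating the D-axiom.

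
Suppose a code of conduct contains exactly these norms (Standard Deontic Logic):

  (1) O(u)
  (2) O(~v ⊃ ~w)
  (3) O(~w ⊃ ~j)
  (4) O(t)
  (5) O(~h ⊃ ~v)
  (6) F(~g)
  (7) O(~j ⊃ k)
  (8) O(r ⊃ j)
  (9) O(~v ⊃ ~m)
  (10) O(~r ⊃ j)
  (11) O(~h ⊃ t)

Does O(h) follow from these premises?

Yes

Premises 8 and 10 are O(r ⊃ j) and O(~r ⊃ j); every ideal world satisfies r or ~r, so in either case j holds — hence O(j).
The contrapositive of premise 3 (O(~w ⊃ ~j)) is O(j ⊃ w), and O(j) is already established, so O(w).
Premise 2, O(~v ⊃ ~w), contraposes to O(w ⊃ v); with O(w) we get O(v).
Premise 5 is O(~h ⊃ ~v); contrapositively O(v ⊃ h). Since O(v) holds, K gives O(h).
Premises 1, 4, 6, 7, 9, 11 do not contribute to this derivation.
So O(h) follows.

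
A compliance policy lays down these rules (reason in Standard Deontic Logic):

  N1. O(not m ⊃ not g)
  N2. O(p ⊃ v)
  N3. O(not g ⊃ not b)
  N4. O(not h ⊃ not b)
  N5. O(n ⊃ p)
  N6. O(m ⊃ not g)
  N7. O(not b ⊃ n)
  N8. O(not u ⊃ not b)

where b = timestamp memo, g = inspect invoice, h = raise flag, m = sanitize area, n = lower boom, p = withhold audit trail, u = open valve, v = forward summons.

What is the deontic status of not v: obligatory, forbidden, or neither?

Premises 1 and 6 cover both cases: O(not m ⊃ not g) and O(m ⊃ not g). Since not m ∨ m is a tautology, O(not g) follows.
Applying K to premise 3 (O(not g ⊃ not b)) and O(not g) yields O(not b).
Applying K to premise 7 (O(not b ⊃ n)) and O(not b) yields O(n).
Applying K to premise 5 (O(n ⊃ p)) and O(n) yields O(p).
From O(p) and premise 2, O(p ⊃ v), we obtain O(v).
Premises 4, 8 do not contribute to this derivation.
Thus O(v), which is F(not v): not v is forbidden.

Forbidden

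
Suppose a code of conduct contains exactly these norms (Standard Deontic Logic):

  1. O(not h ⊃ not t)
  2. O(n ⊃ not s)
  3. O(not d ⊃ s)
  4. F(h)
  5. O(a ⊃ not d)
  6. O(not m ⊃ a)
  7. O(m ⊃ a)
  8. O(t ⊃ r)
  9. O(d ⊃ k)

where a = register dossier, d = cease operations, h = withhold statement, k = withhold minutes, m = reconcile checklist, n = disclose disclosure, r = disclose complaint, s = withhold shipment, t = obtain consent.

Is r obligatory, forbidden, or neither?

Neither

Premise 8 is O(t ⊃ r), but O(t) is not derivable from the premises, so it does not yield O(r).
No premise or chain of K-axiom applications forces O(r), and none forces O(not r). So r is neither obligatory nor forbidden under these norms.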